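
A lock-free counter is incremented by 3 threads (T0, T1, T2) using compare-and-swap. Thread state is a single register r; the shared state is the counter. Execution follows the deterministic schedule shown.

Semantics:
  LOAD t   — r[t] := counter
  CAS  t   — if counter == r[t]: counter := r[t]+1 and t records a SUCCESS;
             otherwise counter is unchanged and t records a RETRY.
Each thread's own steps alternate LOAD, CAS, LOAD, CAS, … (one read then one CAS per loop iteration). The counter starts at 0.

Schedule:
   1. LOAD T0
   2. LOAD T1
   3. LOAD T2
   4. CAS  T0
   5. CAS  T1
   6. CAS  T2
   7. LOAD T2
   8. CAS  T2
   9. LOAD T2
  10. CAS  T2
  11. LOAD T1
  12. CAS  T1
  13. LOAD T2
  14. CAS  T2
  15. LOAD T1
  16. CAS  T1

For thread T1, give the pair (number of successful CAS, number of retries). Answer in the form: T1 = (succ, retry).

[1] T0.load  rd  (counter 0, T0.r 0)
[2] T1.load  rd  (counter 0, T1.r 0)
[3] T2.load  rd  (counter 0, T2.r 0)
[4] T0.cas  hit  (counter 1, T0.r 0)
[5] T1.cas  miss  (counter 1, T1.r 0)
[6] T2.cas  miss  (counter 1, T2.r 0)
[7] T2.load  rd  (counter 1, T2.r 1)
[8] T2.cas  hit  (counter 2, T2.r 1)
[9] T2.load  rd  (counter 2, T2.r 2)
[10] T2.cas  hit  (counter 3, T2.r 2)
[11] T1.load  rd  (counter 3, T1.r 3)
[12] T1.cas  hit  (counter 4, T1.r 3)
[13] T2.load  rd  (counter 4, T2.r 4)
[14] T2.cas  hit  (counter 5, T2.r 4)
[15] T1.load  rd  (counter 5, T1.r 5)
[16] T1.cas  hit  (counter 6, T1.r 5)

T1 = (2, 1)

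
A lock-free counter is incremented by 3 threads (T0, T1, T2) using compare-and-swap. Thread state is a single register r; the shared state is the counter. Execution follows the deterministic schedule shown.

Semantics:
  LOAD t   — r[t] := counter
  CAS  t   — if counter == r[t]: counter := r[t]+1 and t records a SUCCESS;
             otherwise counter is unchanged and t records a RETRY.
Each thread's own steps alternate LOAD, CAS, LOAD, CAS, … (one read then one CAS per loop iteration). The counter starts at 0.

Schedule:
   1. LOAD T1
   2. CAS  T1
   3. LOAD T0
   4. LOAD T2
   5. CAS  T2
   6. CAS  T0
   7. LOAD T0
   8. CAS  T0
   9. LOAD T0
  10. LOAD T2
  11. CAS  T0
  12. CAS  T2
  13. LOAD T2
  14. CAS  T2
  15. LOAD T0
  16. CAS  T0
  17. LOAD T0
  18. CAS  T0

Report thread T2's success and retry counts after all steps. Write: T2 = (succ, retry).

step 1: T1 LOAD ⇒ load; ctr=0 reg=0
step 2: T1 CAS ⇒ ok; ctr=1 reg=0
step 3: T0 LOAD ⇒ load; ctr=1 reg=1
step 4: T2 LOAD ⇒ load; ctr=1 reg=1
step 5: T2 CAS ⇒ ok; ctr=2 reg=1
step 6: T0 CAS ⇒ retry; ctr=2 reg=1
step 7: T0 LOAD ⇒ load; ctr=2 reg=2
step 8: T0 CAS ⇒ ok; ctr=3 reg=2
step 9: T0 LOAD ⇒ load; ctr=3 reg=3
step 10: T2 LOAD ⇒ load; ctr=3 reg=3
step 11: T0 CAS ⇒ ok; ctr=4 reg=3
step 12: T2 CAS ⇒ retry; ctr=4 reg=3
step 13: T2 LOAD ⇒ load; ctr=4 reg=4
step 14: T2 CAS ⇒ ok; ctr=5 reg=4
step 15: T0 LOAD ⇒ load; ctr=5 reg=5
step 16: T0 CAS ⇒ ok; ctr=6 reg=5
step 17: T0 LOAD ⇒ load; ctr=6 reg=6
step 18: T0 CAS ⇒ ok; ctr=7 reg=6

T2 = (2, 1)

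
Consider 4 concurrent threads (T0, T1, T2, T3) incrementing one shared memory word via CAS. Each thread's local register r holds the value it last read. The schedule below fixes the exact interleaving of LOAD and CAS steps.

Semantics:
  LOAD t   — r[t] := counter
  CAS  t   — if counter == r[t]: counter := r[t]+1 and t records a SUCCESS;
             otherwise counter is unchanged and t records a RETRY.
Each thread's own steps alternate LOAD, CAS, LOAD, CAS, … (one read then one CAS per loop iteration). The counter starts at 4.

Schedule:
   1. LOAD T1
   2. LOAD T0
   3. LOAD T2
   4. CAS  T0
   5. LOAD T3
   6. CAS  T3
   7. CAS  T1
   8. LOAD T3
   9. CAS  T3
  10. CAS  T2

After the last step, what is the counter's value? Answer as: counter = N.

counter = 7

   1) LOAD T1:  M=4  r_T1=4
   2) LOAD T0:  M=4  r_T0=4
   3) LOAD T2:  M=4  r_T2=4
   4) CAS  T0:  M=5  r_T0=4 ✓
   5) LOAD T3:  M=5  r_T3=5
   6) CAS  T3:  M=6  r_T3=5 ✓
   7) CAS  T1:  M=6  r_T1=4 ✗
   8) LOAD T3:  M=6  r_T3=6
   9) CAS  T3:  M=7  r_T3=6 ✓
  10) CAS  T2:  M=7  r_T2=4 ✗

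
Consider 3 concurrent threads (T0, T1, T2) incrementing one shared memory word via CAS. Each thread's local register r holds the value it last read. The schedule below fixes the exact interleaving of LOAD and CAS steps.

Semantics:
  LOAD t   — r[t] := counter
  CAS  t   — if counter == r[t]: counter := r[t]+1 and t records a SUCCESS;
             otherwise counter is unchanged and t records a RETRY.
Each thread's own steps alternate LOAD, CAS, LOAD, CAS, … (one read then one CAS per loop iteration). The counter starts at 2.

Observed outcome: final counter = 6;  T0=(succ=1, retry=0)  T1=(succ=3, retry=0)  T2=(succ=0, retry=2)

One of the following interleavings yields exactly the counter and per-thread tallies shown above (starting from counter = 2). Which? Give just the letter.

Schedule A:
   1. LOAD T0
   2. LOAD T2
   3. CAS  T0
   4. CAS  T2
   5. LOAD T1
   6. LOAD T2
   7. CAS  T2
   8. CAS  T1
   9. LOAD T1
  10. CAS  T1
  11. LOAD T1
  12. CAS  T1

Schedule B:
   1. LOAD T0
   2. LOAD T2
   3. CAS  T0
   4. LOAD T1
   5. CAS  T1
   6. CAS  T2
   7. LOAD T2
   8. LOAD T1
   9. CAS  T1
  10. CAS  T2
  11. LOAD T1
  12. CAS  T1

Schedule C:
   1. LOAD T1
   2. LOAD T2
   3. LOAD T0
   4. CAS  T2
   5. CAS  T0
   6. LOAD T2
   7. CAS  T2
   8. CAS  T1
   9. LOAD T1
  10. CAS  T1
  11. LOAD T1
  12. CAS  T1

Simulating candidate B:
T0 LOAD — after: cnt=2, r=2 — load
T2 LOAD — after: cnt=2, r=2 — load
T0 CAS — after: cnt=3, r=2 — ok
T1 LOAD — after: cnt=3, r=3 — load
T1 CAS — after: cnt=4, r=3 — ok
T2 CAS — after: cnt=4, r=2 — retry
T2 LOAD — after: cnt=4, r=4 — load
T1 LOAD — after: cnt=4, r=4 — load
T1 CAS — after: cnt=5, r=4 — ok
T2 CAS — after: cnt=5, r=4 — retry
T1 LOAD — after: cnt=5, r=5 — load
T1 CAS — after: cnt=6, r=5 — ok

B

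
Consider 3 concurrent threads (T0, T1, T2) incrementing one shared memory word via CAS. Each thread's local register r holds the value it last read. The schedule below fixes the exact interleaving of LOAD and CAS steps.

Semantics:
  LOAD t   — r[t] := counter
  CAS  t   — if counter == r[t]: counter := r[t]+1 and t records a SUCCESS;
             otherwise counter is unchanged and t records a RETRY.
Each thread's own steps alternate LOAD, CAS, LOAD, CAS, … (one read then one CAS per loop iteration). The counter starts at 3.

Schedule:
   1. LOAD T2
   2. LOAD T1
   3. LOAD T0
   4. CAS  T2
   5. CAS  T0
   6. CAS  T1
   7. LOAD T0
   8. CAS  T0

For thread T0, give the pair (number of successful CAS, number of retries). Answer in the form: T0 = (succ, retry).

T0 = (1, 1)

step 1: T2 LOAD ⇒ load; ctr=3 reg=3
step 2: T1 LOAD ⇒ load; ctr=3 reg=3
step 3: T0 LOAD ⇒ load; ctr=3 reg=3
step 4: T2 CAS ⇒ ok; ctr=4 reg=3
step 5: T0 CAS ⇒ retry; ctr=4 reg=3
step 6: T1 CAS ⇒ retry; ctr=4 reg=3
step 7: T0 LOAD ⇒ load; ctr=4 reg=4
step 8: T0 CAS ⇒ ok; ctr=5 reg=4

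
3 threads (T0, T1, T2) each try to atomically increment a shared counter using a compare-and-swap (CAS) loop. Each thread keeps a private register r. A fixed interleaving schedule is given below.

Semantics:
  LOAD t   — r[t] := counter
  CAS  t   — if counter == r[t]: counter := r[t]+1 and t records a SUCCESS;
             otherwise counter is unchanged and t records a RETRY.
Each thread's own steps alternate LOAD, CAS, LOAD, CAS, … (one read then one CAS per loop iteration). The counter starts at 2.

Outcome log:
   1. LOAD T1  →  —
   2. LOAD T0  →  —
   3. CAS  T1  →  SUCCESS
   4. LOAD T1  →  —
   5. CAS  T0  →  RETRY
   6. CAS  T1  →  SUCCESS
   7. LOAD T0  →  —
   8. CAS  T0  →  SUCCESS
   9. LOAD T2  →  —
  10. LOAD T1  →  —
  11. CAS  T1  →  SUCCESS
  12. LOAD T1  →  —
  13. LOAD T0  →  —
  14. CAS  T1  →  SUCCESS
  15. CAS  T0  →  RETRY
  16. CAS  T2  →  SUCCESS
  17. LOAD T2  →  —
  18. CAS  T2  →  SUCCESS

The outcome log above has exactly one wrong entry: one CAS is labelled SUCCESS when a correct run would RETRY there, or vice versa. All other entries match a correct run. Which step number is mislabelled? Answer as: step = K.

step = 16

Re-executing:
   1) LOAD T1:  M=2  r_T1=2
   2) LOAD T0:  M=2  r_T0=2
   3) CAS  T1:  M=3  r_T1=2 ✓
   4) LOAD T1:  M=3  r_T1=3
   5) CAS  T0:  M=3  r_T0=2 ✗
   6) CAS  T1:  M=4  r_T1=3 ✓
   7) LOAD T0:  M=4  r_T0=4
   8) CAS  T0:  M=5  r_T0=4 ✓
   9) LOAD T2:  M=5  r_T2=5
  10) LOAD T1:  M=5  r_T1=5
  11) CAS  T1:  M=6  r_T1=5 ✓
  12) LOAD T1:  M=6  r_T1=6
  13) LOAD T0:  M=6  r_T0=6
  14) CAS  T1:  M=7  r_T1=6 ✓
  15) CAS  T0:  M=7  r_T0=6 ✗
  16) CAS  T2:  M=7  r_T2=5 ✗
  17) LOAD T2:  M=7  r_T2=7
  18) CAS  T2:  M=8  r_T2=7 ✓
Flip is step 16.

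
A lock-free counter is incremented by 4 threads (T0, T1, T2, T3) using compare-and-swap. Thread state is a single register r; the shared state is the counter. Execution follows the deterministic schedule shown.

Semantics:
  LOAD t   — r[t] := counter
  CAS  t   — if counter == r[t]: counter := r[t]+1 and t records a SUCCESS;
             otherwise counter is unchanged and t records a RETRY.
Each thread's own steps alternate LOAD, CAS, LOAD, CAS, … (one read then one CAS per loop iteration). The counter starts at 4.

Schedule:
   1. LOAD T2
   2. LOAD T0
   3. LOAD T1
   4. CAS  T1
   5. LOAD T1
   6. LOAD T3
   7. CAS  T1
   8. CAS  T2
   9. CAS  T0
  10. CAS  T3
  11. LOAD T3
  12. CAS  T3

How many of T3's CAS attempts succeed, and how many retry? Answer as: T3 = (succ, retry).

#1 T2 reads 4
#2 T0 reads 4
#3 T1 reads 4
#4 T1 CAS(4→5) writes; counter now 5
#5 T1 reads 5
#6 T3 reads 5
#7 T1 CAS(5→6) writes; counter now 6
#8 T2 CAS(4→5) fails; counter now 6
#9 T0 CAS(4→5) fails; counter now 6
#10 T3 CAS(5→6) fails; counter now 6
#11 T3 reads 6
#12 T3 CAS(6→7) writes; counter now 7

T3 = (1, 1)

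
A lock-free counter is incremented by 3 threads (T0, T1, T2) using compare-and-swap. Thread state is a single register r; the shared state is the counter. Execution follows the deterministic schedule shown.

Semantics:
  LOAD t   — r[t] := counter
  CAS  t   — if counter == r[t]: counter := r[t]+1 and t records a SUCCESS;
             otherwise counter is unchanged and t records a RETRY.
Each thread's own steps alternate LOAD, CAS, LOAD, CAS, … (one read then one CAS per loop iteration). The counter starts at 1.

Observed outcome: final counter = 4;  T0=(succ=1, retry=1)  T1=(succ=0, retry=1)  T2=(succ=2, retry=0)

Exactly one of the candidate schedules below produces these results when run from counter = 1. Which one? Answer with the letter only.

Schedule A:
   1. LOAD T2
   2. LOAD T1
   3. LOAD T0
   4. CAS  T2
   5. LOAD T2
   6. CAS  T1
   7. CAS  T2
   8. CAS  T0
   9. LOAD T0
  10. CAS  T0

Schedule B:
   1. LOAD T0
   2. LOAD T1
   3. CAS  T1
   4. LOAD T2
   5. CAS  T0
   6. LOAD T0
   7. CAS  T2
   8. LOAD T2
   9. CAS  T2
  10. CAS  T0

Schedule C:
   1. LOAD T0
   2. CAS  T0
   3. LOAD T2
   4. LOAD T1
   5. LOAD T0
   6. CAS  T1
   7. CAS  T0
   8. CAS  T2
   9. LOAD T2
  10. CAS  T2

Tracing schedule A:
   1) LOAD T2:  M=1  r_T2=1
   2) LOAD T1:  M=1  r_T1=1
   3) LOAD T0:  M=1  r_T0=1
   4) CAS  T2:  M=2  r_T2=1 ✓
   5) LOAD T2:  M=2  r_T2=2
   6) CAS  T1:  M=2  r_T1=1 ✗
   7) CAS  T2:  M=3  r_T2=2 ✓
   8) CAS  T0:  M=3  r_T0=1 ✗
   9) LOAD T0:  M=3  r_T0=3
  10) CAS  T0:  M=4  r_T0=3 ✓

A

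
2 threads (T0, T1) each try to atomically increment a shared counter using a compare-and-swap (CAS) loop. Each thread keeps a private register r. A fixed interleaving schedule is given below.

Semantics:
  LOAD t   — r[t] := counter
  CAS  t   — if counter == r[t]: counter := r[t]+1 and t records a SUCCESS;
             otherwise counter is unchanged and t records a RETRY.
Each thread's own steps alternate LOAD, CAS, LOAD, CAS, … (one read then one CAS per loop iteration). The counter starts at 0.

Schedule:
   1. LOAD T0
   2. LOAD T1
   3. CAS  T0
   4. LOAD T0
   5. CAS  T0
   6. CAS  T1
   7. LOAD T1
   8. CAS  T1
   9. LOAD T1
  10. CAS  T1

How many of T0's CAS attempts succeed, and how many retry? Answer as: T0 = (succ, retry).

[1] T0.load  rd  (counter 0, T0.r 0)
[2] T1.load  rd  (counter 0, T1.r 0)
[3] T0.cas  hit  (counter 1, T0.r 0)
[4] T0.load  rd  (counter 1, T0.r 1)
[5] T0.cas  hit  (counter 2, T0.r 1)
[6] T1.cas  miss  (counter 2, T1.r 0)
[7] T1.load  rd  (counter 2, T1.r 2)
[8] T1.cas  hit  (counter 3, T1.r 2)
[9] T1.load  rd  (counter 3, T1.r 3)
[10] T1.cas  hit  (counter 4, T1.r 3)

T0 = (2, 0)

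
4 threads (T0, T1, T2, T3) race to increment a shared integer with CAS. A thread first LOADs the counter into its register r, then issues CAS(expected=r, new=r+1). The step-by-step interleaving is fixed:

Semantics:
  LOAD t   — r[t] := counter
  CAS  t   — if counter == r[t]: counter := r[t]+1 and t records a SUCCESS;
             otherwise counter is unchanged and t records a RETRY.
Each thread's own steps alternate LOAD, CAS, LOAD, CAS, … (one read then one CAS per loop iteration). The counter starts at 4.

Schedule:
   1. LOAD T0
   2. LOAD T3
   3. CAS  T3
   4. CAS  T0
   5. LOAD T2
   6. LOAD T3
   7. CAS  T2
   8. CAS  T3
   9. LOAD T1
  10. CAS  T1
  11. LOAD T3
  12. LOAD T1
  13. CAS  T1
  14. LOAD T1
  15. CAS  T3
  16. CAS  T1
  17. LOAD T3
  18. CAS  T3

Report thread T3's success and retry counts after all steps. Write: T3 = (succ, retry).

[1] T0.load  rd  (counter 4, T0.r 4)
[2] T3.load  rd  (counter 4, T3.r 4)
[3] T3.cas  hit  (counter 5, T3.r 4)
[4] T0.cas  miss  (counter 5, T0.r 4)
[5] T2.load  rd  (counter 5, T2.r 5)
[6] T3.load  rd  (counter 5, T3.r 5)
[7] T2.cas  hit  (counter 6, T2.r 5)
[8] T3.cas  miss  (counter 6, T3.r 5)
[9] T1.load  rd  (counter 6, T1.r 6)
[10] T1.cas  hit  (counter 7, T1.r 6)
[11] T3.load  rd  (counter 7, T3.r 7)
[12] T1.load  rd  (counter 7, T1.r 7)
[13] T1.cas  hit  (counter 8, T1.r 7)
[14] T1.load  rd  (counter 8, T1.r 8)
[15] T3.cas  miss  (counter 8, T3.r 7)
[16] T1.cas  hit  (counter 9, T1.r 8)
[17] T3.load  rd  (counter 9, T3.r 9)
[18] T3.cas  hit  (counter 10, T3.r 9)

T3 = (2, 2)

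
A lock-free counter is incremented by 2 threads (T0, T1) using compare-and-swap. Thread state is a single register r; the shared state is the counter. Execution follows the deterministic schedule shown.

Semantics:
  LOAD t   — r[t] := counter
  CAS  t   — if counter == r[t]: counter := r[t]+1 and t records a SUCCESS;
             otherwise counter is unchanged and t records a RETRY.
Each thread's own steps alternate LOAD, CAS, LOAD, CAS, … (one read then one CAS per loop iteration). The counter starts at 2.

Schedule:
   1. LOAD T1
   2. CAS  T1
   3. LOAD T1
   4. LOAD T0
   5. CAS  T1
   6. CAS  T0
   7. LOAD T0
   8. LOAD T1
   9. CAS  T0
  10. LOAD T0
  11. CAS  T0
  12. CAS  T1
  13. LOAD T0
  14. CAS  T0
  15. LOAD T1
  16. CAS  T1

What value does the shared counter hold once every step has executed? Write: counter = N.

counter = 8

1. LOAD T1 → mem=2 r[T1]=2 [LOAD]
2. CAS T1 → mem=3 r[T1]=2 [OK]
3. LOAD T1 → mem=3 r[T1]=3 [LOAD]
4. LOAD T0 → mem=3 r[T0]=3 [LOAD]
5. CAS T1 → mem=4 r[T1]=3 [OK]
6. CAS T0 → mem=4 r[T0]=3 [RETRY]
7. LOAD T0 → mem=4 r[T0]=4 [LOAD]
8. LOAD T1 → mem=4 r[T1]=4 [LOAD]
9. CAS T0 → mem=5 r[T0]=4 [OK]
10. LOAD T0 → mem=5 r[T0]=5 [LOAD]
11. CAS T0 → mem=6 r[T0]=5 [OK]
12. CAS T1 → mem=6 r[T1]=4 [RETRY]
13. LOAD T0 → mem=6 r[T0]=6 [LOAD]
14. CAS T0 → mem=7 r[T0]=6 [OK]
15. LOAD T1 → mem=7 r[T1]=7 [LOAD]
16. CAS T1 → mem=8 r[T1]=7 [OK]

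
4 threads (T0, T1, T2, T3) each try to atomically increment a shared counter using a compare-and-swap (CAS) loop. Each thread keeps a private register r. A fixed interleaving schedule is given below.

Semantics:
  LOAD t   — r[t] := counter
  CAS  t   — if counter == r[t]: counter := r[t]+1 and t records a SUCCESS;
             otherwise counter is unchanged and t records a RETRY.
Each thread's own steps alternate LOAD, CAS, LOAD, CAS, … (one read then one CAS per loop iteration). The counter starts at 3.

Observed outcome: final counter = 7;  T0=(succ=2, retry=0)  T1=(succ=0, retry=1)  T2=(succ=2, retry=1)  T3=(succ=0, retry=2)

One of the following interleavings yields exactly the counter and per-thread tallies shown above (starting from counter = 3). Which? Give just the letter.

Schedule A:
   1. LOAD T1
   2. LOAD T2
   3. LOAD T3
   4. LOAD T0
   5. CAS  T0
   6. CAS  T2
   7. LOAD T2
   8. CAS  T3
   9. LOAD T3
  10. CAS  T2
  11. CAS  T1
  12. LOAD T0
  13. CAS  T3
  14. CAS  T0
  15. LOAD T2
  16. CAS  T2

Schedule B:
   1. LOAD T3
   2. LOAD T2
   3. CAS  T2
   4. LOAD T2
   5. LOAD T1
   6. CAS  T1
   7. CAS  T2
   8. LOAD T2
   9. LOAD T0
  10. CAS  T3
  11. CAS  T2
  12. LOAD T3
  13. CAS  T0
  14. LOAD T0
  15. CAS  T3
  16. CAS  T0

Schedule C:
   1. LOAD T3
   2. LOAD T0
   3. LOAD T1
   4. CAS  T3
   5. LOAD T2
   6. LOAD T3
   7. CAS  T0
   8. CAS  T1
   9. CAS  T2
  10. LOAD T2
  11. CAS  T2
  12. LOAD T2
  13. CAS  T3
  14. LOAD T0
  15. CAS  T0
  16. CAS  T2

A

Tracing schedule A:
1. LOAD T1 → mem=3 r[T1]=3 [LOAD]
2. LOAD T2 → mem=3 r[T2]=3 [LOAD]
3. LOAD T3 → mem=3 r[T3]=3 [LOAD]
4. LOAD T0 → mem=3 r[T0]=3 [LOAD]
5. CAS T0 → mem=4 r[T0]=3 [OK]
6. CAS T2 → mem=4 r[T2]=3 [RETRY]
7. LOAD T2 → mem=4 r[T2]=4 [LOAD]
8. CAS T3 → mem=4 r[T3]=3 [RETRY]
9. LOAD T3 → mem=4 r[T3]=4 [LOAD]
10. CAS T2 → mem=5 r[T2]=4 [OK]
11. CAS T1 → mem=5 r[T1]=3 [RETRY]
12. LOAD T0 → mem=5 r[T0]=5 [LOAD]
13. CAS T3 → mem=5 r[T3]=4 [RETRY]
14. CAS T0 → mem=6 r[T0]=5 [OK]
15. LOAD T2 → mem=6 r[T2]=6 [LOAD]
16. CAS T2 → mem=7 r[T2]=6 [OK]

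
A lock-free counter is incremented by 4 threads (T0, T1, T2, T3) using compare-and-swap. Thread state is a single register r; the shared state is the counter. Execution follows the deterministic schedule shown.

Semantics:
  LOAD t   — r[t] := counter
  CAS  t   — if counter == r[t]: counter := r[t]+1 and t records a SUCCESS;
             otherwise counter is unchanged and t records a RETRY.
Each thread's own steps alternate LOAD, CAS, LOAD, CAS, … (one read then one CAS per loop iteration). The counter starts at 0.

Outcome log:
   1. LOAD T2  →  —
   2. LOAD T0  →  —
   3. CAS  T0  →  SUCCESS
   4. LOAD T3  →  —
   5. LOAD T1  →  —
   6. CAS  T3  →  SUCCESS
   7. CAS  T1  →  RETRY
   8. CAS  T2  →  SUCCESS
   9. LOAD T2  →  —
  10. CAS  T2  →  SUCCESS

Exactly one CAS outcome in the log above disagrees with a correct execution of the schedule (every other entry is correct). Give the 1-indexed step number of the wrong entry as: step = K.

Re-executing:
step 1: T2 LOAD ⇒ load; ctr=0 reg=0
step 2: T0 LOAD ⇒ load; ctr=0 reg=0
step 3: T0 CAS ⇒ ok; ctr=1 reg=0
step 4: T3 LOAD ⇒ load; ctr=1 reg=1
step 5: T1 LOAD ⇒ load; ctr=1 reg=1
step 6: T3 CAS ⇒ ok; ctr=2 reg=1
step 7: T1 CAS ⇒ retry; ctr=2 reg=1
step 8: T2 CAS ⇒ retry; ctr=2 reg=0
step 9: T2 LOAD ⇒ load; ctr=2 reg=2
step 10: T2 CAS ⇒ ok; ctr=3 reg=2
Log disagrees first at step 8.

step = 8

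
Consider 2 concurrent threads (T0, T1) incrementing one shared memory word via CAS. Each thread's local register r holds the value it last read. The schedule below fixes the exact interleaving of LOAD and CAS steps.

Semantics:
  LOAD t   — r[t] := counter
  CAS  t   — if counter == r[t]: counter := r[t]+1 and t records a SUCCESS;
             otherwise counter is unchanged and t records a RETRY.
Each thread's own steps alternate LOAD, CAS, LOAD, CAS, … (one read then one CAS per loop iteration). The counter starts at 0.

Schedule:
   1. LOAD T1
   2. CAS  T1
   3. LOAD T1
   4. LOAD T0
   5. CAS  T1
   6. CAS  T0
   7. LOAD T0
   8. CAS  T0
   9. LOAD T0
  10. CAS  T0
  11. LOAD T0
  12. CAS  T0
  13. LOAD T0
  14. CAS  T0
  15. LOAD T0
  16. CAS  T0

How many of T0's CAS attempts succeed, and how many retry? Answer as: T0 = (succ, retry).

T0 = (5, 1)

T1 LOAD — after: cnt=0, r=0 — load
T1 CAS — after: cnt=1, r=0 — ok
T1 LOAD — after: cnt=1, r=1 — load
T0 LOAD — after: cnt=1, r=1 — load
T1 CAS — after: cnt=2, r=1 — ok
T0 CAS — after: cnt=2, r=1 — retry
T0 LOAD — after: cnt=2, r=2 — load
T0 CAS — after: cnt=3, r=2 — ok
T0 LOAD — after: cnt=3, r=3 — load
T0 CAS — after: cnt=4, r=3 — ok
T0 LOAD — after: cnt=4, r=4 — load
T0 CAS — after: cnt=5, r=4 — ok
T0 LOAD — after: cnt=5, r=5 — load
T0 CAS — after: cnt=6, r=5 — ok
T0 LOAD — after: cnt=6, r=6 — load
T0 CAS — after: cnt=7, r=6 — ok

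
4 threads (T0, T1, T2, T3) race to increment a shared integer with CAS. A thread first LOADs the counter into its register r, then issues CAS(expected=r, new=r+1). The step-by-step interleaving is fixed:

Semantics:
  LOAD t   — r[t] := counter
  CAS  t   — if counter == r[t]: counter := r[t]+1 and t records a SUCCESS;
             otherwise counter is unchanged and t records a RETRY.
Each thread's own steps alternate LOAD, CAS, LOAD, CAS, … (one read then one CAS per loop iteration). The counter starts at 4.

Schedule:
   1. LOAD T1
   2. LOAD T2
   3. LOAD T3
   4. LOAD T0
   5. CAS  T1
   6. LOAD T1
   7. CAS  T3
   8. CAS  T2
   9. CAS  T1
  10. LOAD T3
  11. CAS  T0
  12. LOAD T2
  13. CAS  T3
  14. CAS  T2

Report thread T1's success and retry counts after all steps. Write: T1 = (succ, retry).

T1 = (2, 0)

   1) LOAD T1:  M=4  r_T1=4
   2) LOAD T2:  M=4  r_T2=4
   3) LOAD T3:  M=4  r_T3=4
   4) LOAD T0:  M=4  r_T0=4
   5) CAS  T1:  M=5  r_T1=4 ✓
   6) LOAD T1:  M=5  r_T1=5
   7) CAS  T3:  M=5  r_T3=4 ✗
   8) CAS  T2:  M=5  r_T2=4 ✗
   9) CAS  T1:  M=6  r_T1=5 ✓
  10) LOAD T3:  M=6  r_T3=6
  11) CAS  T0:  M=6  r_T0=4 ✗
  12) LOAD T2:  M=6  r_T2=6
  13) CAS  T3:  M=7  r_T3=6 ✓
  14) CAS  T2:  M=7  r_T2=6 ✗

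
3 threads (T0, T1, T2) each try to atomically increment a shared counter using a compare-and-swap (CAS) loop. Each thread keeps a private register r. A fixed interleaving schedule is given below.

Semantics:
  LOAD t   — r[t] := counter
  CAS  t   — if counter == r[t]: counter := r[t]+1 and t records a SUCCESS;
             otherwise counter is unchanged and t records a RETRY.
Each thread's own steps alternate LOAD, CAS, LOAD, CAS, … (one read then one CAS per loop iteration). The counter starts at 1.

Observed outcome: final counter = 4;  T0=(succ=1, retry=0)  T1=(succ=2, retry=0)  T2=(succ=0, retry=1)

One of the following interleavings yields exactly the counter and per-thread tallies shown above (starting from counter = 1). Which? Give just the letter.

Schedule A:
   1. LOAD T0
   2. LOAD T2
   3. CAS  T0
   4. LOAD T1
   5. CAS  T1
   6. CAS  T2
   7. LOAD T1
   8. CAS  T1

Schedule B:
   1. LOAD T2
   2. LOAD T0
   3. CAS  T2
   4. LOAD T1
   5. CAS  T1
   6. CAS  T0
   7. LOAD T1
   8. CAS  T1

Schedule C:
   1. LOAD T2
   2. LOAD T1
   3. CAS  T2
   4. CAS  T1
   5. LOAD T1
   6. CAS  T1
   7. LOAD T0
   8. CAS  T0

A

Simulating candidate A:
T0 LOAD — after: cnt=1, r=1 — load
T2 LOAD — after: cnt=1, r=1 — load
T0 CAS — after: cnt=2, r=1 — ok
T1 LOAD — after: cnt=2, r=2 — load
T1 CAS — after: cnt=3, r=2 — ok
T2 CAS — after: cnt=3, r=1 — retry
T1 LOAD — after: cnt=3, r=3 — load
T1 CAS — after: cnt=4, r=3 — ok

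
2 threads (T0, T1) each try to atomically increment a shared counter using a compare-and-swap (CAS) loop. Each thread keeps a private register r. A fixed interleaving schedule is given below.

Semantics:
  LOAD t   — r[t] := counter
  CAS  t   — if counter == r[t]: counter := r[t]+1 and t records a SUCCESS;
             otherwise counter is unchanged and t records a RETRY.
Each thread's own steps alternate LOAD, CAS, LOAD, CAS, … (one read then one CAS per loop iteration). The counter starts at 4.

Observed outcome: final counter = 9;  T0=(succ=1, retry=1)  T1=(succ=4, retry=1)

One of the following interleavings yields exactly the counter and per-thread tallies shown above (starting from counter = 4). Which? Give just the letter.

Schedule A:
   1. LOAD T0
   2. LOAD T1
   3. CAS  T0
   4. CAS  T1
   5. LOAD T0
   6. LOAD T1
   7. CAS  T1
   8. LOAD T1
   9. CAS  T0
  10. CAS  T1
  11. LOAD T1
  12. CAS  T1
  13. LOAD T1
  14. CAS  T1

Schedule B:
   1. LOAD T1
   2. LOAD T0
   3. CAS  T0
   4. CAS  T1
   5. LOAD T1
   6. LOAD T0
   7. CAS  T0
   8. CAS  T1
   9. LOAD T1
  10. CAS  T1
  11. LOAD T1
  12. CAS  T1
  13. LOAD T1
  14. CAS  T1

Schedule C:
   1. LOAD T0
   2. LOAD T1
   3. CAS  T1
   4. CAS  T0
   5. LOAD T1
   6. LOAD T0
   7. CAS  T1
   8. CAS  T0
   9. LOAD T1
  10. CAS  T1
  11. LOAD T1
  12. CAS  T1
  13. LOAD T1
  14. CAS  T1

Simulating candidate A:
1. LOAD T0 → mem=4 r[T0]=4 [LOAD]
2. LOAD T1 → mem=4 r[T1]=4 [LOAD]
3. CAS T0 → mem=5 r[T0]=4 [OK]
4. CAS T1 → mem=5 r[T1]=4 [RETRY]
5. LOAD T0 → mem=5 r[T0]=5 [LOAD]
6. LOAD T1 → mem=5 r[T1]=5 [LOAD]
7. CAS T1 → mem=6 r[T1]=5 [OK]
8. LOAD T1 → mem=6 r[T1]=6 [LOAD]
9. CAS T0 → mem=6 r[T0]=5 [RETRY]
10. CAS T1 → mem=7 r[T1]=6 [OK]
11. LOAD T1 → mem=7 r[T1]=7 [LOAD]
12. CAS T1 → mem=8 r[T1]=7 [OK]
13. LOAD T1 → mem=8 r[T1]=8 [LOAD]
14. CAS T1 → mem=9 r[T1]=8 [OK]

A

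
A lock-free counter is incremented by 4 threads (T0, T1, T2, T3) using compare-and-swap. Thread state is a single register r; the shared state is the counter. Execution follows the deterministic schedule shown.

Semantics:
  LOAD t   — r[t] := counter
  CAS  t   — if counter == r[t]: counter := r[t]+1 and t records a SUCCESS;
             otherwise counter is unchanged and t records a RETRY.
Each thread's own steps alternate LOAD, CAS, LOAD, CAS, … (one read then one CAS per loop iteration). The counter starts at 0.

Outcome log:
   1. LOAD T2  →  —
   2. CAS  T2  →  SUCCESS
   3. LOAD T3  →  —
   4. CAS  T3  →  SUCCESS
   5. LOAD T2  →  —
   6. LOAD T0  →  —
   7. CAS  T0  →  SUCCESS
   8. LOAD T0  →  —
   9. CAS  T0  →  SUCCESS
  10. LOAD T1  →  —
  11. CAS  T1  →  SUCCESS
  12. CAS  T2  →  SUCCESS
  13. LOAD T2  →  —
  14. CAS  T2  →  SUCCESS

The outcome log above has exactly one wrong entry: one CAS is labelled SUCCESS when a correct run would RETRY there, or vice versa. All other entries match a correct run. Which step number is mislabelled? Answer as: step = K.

Correct run:
1. LOAD T2 → mem=0 r[T2]=0 [LOAD]
2. CAS T2 → mem=1 r[T2]=0 [OK]
3. LOAD T3 → mem=1 r[T3]=1 [LOAD]
4. CAS T3 → mem=2 r[T3]=1 [OK]
5. LOAD T2 → mem=2 r[T2]=2 [LOAD]
6. LOAD T0 → mem=2 r[T0]=2 [LOAD]
7. CAS T0 → mem=3 r[T0]=2 [OK]
8. LOAD T0 → mem=3 r[T0]=3 [LOAD]
9. CAS T0 → mem=4 r[T0]=3 [OK]
10. LOAD T1 → mem=4 r[T1]=4 [LOAD]
11. CAS T1 → mem=5 r[T1]=4 [OK]
12. CAS T2 → mem=5 r[T2]=2 [RETRY]
13. LOAD T2 → mem=5 r[T2]=5 [LOAD]
14. CAS T2 → mem=6 r[T2]=5 [OK]
Flip is step 12.

step = 12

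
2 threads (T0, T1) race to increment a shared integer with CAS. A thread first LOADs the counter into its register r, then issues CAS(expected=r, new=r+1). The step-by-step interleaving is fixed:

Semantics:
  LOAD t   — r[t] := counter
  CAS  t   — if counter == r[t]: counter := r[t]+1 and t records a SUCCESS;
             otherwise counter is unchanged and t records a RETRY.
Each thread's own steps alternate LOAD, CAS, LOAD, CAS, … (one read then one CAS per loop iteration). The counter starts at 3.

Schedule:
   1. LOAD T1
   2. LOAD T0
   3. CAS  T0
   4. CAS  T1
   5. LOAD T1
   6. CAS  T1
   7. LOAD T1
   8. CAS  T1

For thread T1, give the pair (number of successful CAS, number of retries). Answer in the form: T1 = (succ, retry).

T1 = (2, 1)

step 1: T1 LOAD ⇒ load; ctr=3 reg=3
step 2: T0 LOAD ⇒ load; ctr=3 reg=3
step 3: T0 CAS ⇒ ok; ctr=4 reg=3
step 4: T1 CAS ⇒ retry; ctr=4 reg=3
step 5: T1 LOAD ⇒ load; ctr=4 reg=4
step 6: T1 CAS ⇒ ok; ctr=5 reg=4
step 7: T1 LOAD ⇒ load; ctr=5 reg=5
step 8: T1 CAS ⇒ ok; ctr=6 reg=5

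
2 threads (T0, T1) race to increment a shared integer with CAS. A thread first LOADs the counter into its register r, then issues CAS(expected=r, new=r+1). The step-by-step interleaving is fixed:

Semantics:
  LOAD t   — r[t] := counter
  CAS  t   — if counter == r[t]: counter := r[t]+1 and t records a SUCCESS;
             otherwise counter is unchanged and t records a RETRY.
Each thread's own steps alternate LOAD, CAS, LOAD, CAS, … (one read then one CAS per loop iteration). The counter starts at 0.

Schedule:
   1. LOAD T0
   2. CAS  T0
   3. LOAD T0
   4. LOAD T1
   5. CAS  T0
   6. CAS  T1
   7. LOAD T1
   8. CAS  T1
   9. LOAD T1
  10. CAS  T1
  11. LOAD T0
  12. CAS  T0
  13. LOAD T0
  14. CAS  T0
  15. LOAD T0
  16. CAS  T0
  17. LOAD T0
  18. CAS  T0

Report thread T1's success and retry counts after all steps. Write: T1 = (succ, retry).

[1] T0.load  rd  (counter 0, T0.r 0)
[2] T0.cas  hit  (counter 1, T0.r 0)
[3] T0.load  rd  (counter 1, T0.r 1)
[4] T1.load  rd  (counter 1, T1.r 1)
[5] T0.cas  hit  (counter 2, T0.r 1)
[6] T1.cas  miss  (counter 2, T1.r 1)
[7] T1.load  rd  (counter 2, T1.r 2)
[8] T1.cas  hit  (counter 3, T1.r 2)
[9] T1.load  rd  (counter 3, T1.r 3)
[10] T1.cas  hit  (counter 4, T1.r 3)
[11] T0.load  rd  (counter 4, T0.r 4)
[12] T0.cas  hit  (counter 5, T0.r 4)
[13] T0.load  rd  (counter 5, T0.r 5)
[14] T0.cas  hit  (counter 6, T0.r 5)
[15] T0.load  rd  (counter 6, T0.r 6)
[16] T0.cas  hit  (counter 7, T0.r 6)
[17] T0.load  rd  (counter 7, T0.r 7)
[18] T0.cas  hit  (counter 8, T0.r 7)

T1 = (2, 1)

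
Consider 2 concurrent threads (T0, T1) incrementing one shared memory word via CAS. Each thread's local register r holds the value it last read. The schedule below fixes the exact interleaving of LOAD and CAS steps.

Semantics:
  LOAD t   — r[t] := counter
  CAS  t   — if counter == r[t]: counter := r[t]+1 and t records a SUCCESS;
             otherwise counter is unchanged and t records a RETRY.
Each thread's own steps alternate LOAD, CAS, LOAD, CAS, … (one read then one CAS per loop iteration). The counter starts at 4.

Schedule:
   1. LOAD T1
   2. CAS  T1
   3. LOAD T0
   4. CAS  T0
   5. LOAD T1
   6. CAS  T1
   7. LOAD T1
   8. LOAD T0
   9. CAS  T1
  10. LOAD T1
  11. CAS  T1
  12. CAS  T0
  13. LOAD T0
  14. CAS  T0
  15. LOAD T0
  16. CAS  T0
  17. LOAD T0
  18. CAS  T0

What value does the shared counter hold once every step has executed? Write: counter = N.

counter = 12

#1 T1 reads 4
#2 T1 CAS(4→5) writes; counter now 5
#3 T0 reads 5
#4 T0 CAS(5→6) writes; counter now 6
#5 T1 reads 6
#6 T1 CAS(6→7) writes; counter now 7
#7 T1 reads 7
#8 T0 reads 7
#9 T1 CAS(7→8) writes; counter now 8
#10 T1 reads 8
#11 T1 CAS(8→9) writes; counter now 9
#12 T0 CAS(7→8) fails; counter now 9
#13 T0 reads 9
#14 T0 CAS(9→10) writes; counter now 10
#15 T0 reads 10
#16 T0 CAS(10→11) writes; counter now 11
#17 T0 reads 11
#18 T0 CAS(11→12) writes; counter now 12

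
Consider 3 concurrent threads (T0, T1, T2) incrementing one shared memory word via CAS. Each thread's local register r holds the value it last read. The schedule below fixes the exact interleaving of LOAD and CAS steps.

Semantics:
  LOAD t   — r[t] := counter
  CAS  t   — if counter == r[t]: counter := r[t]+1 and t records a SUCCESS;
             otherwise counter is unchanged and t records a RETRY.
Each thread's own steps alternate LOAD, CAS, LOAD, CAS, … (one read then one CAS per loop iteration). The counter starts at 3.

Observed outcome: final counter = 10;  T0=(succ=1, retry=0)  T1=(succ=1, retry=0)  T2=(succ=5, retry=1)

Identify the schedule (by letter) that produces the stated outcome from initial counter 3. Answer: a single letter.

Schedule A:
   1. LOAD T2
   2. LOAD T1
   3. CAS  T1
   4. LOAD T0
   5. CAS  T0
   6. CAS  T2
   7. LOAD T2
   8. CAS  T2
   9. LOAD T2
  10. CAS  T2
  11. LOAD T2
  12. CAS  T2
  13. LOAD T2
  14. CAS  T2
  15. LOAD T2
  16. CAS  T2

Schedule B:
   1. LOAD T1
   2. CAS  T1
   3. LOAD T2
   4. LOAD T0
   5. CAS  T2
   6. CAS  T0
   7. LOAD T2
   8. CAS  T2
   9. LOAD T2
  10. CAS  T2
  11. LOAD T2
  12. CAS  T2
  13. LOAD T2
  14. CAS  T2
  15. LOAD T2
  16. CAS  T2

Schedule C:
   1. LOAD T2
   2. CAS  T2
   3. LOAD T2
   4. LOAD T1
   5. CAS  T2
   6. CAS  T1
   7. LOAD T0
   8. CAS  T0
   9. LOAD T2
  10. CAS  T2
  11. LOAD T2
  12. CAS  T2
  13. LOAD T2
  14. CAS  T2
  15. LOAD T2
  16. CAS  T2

A

Simulating candidate A:
1. LOAD T2 → mem=3 r[T2]=3 [LOAD]
2. LOAD T1 → mem=3 r[T1]=3 [LOAD]
3. CAS T1 → mem=4 r[T1]=3 [OK]
4. LOAD T0 → mem=4 r[T0]=4 [LOAD]
5. CAS T0 → mem=5 r[T0]=4 [OK]
6. CAS T2 → mem=5 r[T2]=3 [RETRY]
7. LOAD T2 → mem=5 r[T2]=5 [LOAD]
8. CAS T2 → mem=6 r[T2]=5 [OK]
9. LOAD T2 → mem=6 r[T2]=6 [LOAD]
10. CAS T2 → mem=7 r[T2]=6 [OK]
11. LOAD T2 → mem=7 r[T2]=7 [LOAD]
12. CAS T2 → mem=8 r[T2]=7 [OK]
13. LOAD T2 → mem=8 r[T2]=8 [LOAD]
14. CAS T2 → mem=9 r[T2]=8 [OK]
15. LOAD T2 → mem=9 r[T2]=9 [LOAD]
16. CAS T2 → mem=10 r[T2]=9 [OK]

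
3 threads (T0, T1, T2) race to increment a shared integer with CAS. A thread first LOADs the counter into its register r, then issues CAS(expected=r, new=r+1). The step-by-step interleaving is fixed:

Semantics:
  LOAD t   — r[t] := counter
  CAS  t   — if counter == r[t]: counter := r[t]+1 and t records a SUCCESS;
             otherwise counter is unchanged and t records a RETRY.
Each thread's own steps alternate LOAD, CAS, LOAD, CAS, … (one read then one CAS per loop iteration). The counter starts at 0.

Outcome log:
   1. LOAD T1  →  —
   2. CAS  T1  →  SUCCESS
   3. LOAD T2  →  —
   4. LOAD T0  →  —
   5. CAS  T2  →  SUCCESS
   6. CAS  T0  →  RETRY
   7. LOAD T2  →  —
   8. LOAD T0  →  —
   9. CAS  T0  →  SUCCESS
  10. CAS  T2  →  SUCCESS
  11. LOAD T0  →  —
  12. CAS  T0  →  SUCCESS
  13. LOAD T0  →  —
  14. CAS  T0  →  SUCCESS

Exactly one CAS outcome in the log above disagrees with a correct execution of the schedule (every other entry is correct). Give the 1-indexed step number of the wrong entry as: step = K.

step = 10

Reference trace:
#1 T1 reads 0
#2 T1 CAS(0→1) writes; counter now 1
#3 T2 reads 1
#4 T0 reads 1
#5 T2 CAS(1→2) writes; counter now 2
#6 T0 CAS(1→2) fails; counter now 2
#7 T2 reads 2
#8 T0 reads 2
#9 T0 CAS(2→3) writes; counter now 3
#10 T2 CAS(2→3) fails; counter now 3
#11 T0 reads 3
#12 T0 CAS(3→4) writes; counter now 4
#13 T0 reads 4
#14 T0 CAS(4→5) writes; counter now 5
Flip is step 10.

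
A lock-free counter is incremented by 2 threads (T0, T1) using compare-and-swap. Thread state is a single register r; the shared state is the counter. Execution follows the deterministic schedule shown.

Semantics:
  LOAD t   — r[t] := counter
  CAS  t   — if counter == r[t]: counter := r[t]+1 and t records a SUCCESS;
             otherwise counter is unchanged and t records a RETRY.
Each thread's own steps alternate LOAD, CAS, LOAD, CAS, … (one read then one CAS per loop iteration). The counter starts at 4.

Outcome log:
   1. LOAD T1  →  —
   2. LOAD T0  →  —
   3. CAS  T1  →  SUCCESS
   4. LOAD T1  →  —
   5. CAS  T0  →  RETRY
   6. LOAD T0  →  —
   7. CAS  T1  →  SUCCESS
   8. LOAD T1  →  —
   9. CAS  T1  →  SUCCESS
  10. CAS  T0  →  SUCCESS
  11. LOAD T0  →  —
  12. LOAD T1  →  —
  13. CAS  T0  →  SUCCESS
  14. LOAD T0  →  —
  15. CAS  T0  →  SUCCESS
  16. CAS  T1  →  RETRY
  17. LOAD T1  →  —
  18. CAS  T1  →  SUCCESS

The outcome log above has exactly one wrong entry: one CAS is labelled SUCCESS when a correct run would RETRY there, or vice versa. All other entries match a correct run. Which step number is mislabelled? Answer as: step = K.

step = 10

Reference trace:
step 1: T1 LOAD ⇒ load; ctr=4 reg=4
step 2: T0 LOAD ⇒ load; ctr=4 reg=4
step 3: T1 CAS ⇒ ok; ctr=5 reg=4
step 4: T1 LOAD ⇒ load; ctr=5 reg=5
step 5: T0 CAS ⇒ retry; ctr=5 reg=4
step 6: T0 LOAD ⇒ load; ctr=5 reg=5
step 7: T1 CAS ⇒ ok; ctr=6 reg=5
step 8: T1 LOAD ⇒ load; ctr=6 reg=6
step 9: T1 CAS ⇒ ok; ctr=7 reg=6
step 10: T0 CAS ⇒ retry; ctr=7 reg=5
step 11: T0 LOAD ⇒ load; ctr=7 reg=7
step 12: T1 LOAD ⇒ load; ctr=7 reg=7
step 13: T0 CAS ⇒ ok; ctr=8 reg=7
step 14: T0 LOAD ⇒ load; ctr=8 reg=8
step 15: T0 CAS ⇒ ok; ctr=9 reg=8
step 16: T1 CAS ⇒ retry; ctr=9 reg=7
step 17: T1 LOAD ⇒ load; ctr=9 reg=9
step 18: T1 CAS ⇒ ok; ctr=10 reg=9
Log disagrees first at step 10.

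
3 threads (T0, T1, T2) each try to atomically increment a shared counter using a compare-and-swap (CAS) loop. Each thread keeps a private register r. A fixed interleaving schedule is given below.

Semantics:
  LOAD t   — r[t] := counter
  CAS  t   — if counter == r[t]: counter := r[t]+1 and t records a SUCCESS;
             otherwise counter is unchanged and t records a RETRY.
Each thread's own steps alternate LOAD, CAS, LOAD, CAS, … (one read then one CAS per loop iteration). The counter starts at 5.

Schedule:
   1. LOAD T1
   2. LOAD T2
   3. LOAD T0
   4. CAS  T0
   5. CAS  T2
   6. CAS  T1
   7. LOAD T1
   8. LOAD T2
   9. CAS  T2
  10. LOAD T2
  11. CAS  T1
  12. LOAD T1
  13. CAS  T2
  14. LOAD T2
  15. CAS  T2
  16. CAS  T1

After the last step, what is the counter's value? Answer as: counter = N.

#1 T1 reads 5
#2 T2 reads 5
#3 T0 reads 5
#4 T0 CAS(5→6) writes; counter now 6
#5 T2 CAS(5→6) fails; counter now 6
#6 T1 CAS(5→6) fails; counter now 6
#7 T1 reads 6
#8 T2 reads 6
#9 T2 CAS(6→7) writes; counter now 7
#10 T2 reads 7
#11 T1 CAS(6→7) fails; counter now 7
#12 T1 reads 7
#13 T2 CAS(7→8) writes; counter now 8
#14 T2 reads 8
#15 T2 CAS(8→9) writes; counter now 9
#16 T1 CAS(7→8) fails; counter now 9

counter = 9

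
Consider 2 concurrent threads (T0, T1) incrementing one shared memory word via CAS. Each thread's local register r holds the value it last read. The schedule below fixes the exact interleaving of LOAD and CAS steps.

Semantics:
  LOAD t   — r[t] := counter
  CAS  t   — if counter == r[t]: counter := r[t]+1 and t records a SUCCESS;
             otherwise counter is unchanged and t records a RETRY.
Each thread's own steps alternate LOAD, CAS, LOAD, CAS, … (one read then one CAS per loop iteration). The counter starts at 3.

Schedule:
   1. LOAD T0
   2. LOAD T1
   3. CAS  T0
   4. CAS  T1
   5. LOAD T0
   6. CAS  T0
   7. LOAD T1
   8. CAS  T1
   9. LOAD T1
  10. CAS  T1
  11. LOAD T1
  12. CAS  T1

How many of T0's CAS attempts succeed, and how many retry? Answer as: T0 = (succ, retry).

[1] T0.load  rd  (counter 3, T0.r 3)
[2] T1.load  rd  (counter 3, T1.r 3)
[3] T0.cas  hit  (counter 4, T0.r 3)
[4] T1.cas  miss  (counter 4, T1.r 3)
[5] T0.load  rd  (counter 4, T0.r 4)
[6] T0.cas  hit  (counter 5, T0.r 4)
[7] T1.load  rd  (counter 5, T1.r 5)
[8] T1.cas  hit  (counter 6, T1.r 5)
[9] T1.load  rd  (counter 6, T1.r 6)
[10] T1.cas  hit  (counter 7, T1.r 6)
[11] T1.load  rd  (counter 7, T1.r 7)
[12] T1.cas  hit  (counter 8, T1.r 7)

T0 = (2, 0)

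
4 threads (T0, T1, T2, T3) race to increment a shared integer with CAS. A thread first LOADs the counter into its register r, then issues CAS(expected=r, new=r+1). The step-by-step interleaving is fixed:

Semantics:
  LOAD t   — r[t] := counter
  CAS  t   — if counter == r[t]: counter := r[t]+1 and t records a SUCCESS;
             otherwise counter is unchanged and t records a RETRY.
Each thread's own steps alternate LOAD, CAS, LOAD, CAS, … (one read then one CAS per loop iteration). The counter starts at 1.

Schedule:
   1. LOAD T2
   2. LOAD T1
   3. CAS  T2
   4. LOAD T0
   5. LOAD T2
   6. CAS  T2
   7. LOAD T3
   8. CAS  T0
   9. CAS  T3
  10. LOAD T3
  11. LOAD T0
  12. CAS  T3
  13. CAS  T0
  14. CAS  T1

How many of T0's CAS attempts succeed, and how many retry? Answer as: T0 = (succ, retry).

step 1: T2 LOAD ⇒ load; ctr=1 reg=1
step 2: T1 LOAD ⇒ load; ctr=1 reg=1
step 3: T2 CAS ⇒ ok; ctr=2 reg=1
step 4: T0 LOAD ⇒ load; ctr=2 reg=2
step 5: T2 LOAD ⇒ load; ctr=2 reg=2
step 6: T2 CAS ⇒ ok; ctr=3 reg=2
step 7: T3 LOAD ⇒ load; ctr=3 reg=3
step 8: T0 CAS ⇒ retry; ctr=3 reg=2
step 9: T3 CAS ⇒ ok; ctr=4 reg=3
step 10: T3 LOAD ⇒ load; ctr=4 reg=4
step 11: T0 LOAD ⇒ load; ctr=4 reg=4
step 12: T3 CAS ⇒ ok; ctr=5 reg=4
step 13: T0 CAS ⇒ retry; ctr=5 reg=4
step 14: T1 CAS ⇒ retry; ctr=5 reg=1

T0 = (0, 2)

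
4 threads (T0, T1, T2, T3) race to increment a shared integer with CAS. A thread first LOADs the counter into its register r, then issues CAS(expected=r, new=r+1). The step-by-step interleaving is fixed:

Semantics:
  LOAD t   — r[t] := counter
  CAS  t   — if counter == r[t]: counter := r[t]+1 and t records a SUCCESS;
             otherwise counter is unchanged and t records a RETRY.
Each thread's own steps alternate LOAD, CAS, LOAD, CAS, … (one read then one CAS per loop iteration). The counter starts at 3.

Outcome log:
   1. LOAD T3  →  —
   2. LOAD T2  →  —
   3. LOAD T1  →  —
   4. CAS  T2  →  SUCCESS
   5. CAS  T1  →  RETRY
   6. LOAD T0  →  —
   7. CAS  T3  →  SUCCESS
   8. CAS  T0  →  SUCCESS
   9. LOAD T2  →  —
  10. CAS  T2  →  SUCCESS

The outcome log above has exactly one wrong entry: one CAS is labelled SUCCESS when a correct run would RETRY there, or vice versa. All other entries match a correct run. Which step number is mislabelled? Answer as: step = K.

Reference trace:
   1) LOAD T3:  M=3  r_T3=3
   2) LOAD T2:  M=3  r_T2=3
   3) LOAD T1:  M=3  r_T1=3
   4) CAS  T2:  M=4  r_T2=3 ✓
   5) CAS  T1:  M=4  r_T1=3 ✗
   6) LOAD T0:  M=4  r_T0=4
   7) CAS  T3:  M=4  r_T3=3 ✗
   8) CAS  T0:  M=5  r_T0=4 ✓
   9) LOAD T2:  M=5  r_T2=5
  10) CAS  T2:  M=6  r_T2=5 ✓
Flip is step 7.

step = 7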